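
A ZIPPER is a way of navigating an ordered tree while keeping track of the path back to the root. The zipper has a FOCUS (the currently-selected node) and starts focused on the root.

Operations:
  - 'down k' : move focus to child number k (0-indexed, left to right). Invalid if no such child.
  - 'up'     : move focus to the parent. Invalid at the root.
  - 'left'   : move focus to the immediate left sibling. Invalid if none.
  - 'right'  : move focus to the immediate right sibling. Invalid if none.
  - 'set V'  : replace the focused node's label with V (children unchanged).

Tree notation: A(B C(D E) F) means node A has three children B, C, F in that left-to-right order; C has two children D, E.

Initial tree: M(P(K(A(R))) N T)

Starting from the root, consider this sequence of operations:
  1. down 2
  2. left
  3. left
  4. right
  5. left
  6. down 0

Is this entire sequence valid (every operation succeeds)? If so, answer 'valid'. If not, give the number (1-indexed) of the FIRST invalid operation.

Step 1 (down 2): focus=T path=2 depth=1 children=[] left=['P', 'N'] right=[] parent=M
Step 2 (left): focus=N path=1 depth=1 children=[] left=['P'] right=['T'] parent=M
Step 3 (left): focus=P path=0 depth=1 children=['K'] left=[] right=['N', 'T'] parent=M
Step 4 (right): focus=N path=1 depth=1 children=[] left=['P'] right=['T'] parent=M
Step 5 (left): focus=P path=0 depth=1 children=['K'] left=[] right=['N', 'T'] parent=M
Step 6 (down 0): focus=K path=0/0 depth=2 children=['A'] left=[] right=[] parent=P

Answer: valid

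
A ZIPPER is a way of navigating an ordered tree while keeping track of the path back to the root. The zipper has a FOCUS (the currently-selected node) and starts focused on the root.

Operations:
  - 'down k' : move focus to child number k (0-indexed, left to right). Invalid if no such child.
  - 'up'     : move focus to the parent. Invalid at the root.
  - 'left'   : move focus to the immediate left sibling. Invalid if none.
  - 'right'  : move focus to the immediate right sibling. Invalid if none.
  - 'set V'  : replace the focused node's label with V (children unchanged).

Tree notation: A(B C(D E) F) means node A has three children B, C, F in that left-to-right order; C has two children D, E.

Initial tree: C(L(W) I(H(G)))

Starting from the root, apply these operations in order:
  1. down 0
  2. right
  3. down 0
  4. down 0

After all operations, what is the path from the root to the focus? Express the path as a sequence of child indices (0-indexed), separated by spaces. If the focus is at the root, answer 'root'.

Step 1 (down 0): focus=L path=0 depth=1 children=['W'] left=[] right=['I'] parent=C
Step 2 (right): focus=I path=1 depth=1 children=['H'] left=['L'] right=[] parent=C
Step 3 (down 0): focus=H path=1/0 depth=2 children=['G'] left=[] right=[] parent=I
Step 4 (down 0): focus=G path=1/0/0 depth=3 children=[] left=[] right=[] parent=H

Answer: 1 0 0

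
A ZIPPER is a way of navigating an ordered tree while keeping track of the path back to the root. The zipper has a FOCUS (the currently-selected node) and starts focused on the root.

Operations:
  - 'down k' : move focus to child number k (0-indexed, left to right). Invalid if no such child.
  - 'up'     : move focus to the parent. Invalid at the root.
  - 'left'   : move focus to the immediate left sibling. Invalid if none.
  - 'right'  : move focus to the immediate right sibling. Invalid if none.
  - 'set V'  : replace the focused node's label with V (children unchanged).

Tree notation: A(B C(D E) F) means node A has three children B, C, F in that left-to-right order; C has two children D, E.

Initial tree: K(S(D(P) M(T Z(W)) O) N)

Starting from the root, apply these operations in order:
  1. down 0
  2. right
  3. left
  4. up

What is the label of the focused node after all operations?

Answer: K

Derivation:
Step 1 (down 0): focus=S path=0 depth=1 children=['D', 'M', 'O'] left=[] right=['N'] parent=K
Step 2 (right): focus=N path=1 depth=1 children=[] left=['S'] right=[] parent=K
Step 3 (left): focus=S path=0 depth=1 children=['D', 'M', 'O'] left=[] right=['N'] parent=K
Step 4 (up): focus=K path=root depth=0 children=['S', 'N'] (at root)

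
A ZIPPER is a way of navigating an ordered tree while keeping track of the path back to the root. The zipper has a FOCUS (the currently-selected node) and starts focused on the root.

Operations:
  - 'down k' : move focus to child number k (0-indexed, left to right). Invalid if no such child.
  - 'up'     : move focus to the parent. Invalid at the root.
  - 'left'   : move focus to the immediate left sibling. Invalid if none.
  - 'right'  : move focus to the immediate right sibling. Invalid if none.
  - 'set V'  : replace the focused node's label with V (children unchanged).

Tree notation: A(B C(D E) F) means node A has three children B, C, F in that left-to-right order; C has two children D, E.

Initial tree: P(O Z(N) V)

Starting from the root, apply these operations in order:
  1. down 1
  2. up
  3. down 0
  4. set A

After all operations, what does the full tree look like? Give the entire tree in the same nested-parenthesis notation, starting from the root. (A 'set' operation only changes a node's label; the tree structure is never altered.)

Step 1 (down 1): focus=Z path=1 depth=1 children=['N'] left=['O'] right=['V'] parent=P
Step 2 (up): focus=P path=root depth=0 children=['O', 'Z', 'V'] (at root)
Step 3 (down 0): focus=O path=0 depth=1 children=[] left=[] right=['Z', 'V'] parent=P
Step 4 (set A): focus=A path=0 depth=1 children=[] left=[] right=['Z', 'V'] parent=P

Answer: P(A Z(N) V)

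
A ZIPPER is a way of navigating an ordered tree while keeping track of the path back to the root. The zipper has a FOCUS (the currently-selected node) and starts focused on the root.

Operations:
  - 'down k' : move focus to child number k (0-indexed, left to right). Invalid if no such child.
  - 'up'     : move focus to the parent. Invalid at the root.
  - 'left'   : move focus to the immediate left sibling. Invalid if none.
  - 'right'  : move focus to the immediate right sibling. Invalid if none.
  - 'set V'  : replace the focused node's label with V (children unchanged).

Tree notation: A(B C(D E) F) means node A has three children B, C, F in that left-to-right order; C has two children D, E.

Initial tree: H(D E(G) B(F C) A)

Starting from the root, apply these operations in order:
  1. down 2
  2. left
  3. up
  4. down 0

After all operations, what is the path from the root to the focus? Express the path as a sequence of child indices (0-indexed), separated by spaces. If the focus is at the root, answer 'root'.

Step 1 (down 2): focus=B path=2 depth=1 children=['F', 'C'] left=['D', 'E'] right=['A'] parent=H
Step 2 (left): focus=E path=1 depth=1 children=['G'] left=['D'] right=['B', 'A'] parent=H
Step 3 (up): focus=H path=root depth=0 children=['D', 'E', 'B', 'A'] (at root)
Step 4 (down 0): focus=D path=0 depth=1 children=[] left=[] right=['E', 'B', 'A'] parent=H

Answer: 0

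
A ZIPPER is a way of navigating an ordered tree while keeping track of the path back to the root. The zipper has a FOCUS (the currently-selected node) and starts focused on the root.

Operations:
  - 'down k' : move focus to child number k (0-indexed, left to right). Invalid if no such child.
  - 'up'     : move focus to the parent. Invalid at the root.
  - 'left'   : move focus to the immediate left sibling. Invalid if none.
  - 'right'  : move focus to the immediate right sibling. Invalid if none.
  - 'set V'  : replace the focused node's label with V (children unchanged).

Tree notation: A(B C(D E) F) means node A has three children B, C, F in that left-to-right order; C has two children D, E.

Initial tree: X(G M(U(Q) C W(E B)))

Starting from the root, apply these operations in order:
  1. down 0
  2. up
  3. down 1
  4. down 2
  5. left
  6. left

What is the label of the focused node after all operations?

Step 1 (down 0): focus=G path=0 depth=1 children=[] left=[] right=['M'] parent=X
Step 2 (up): focus=X path=root depth=0 children=['G', 'M'] (at root)
Step 3 (down 1): focus=M path=1 depth=1 children=['U', 'C', 'W'] left=['G'] right=[] parent=X
Step 4 (down 2): focus=W path=1/2 depth=2 children=['E', 'B'] left=['U', 'C'] right=[] parent=M
Step 5 (left): focus=C path=1/1 depth=2 children=[] left=['U'] right=['W'] parent=M
Step 6 (left): focus=U path=1/0 depth=2 children=['Q'] left=[] right=['C', 'W'] parent=M

Answer: U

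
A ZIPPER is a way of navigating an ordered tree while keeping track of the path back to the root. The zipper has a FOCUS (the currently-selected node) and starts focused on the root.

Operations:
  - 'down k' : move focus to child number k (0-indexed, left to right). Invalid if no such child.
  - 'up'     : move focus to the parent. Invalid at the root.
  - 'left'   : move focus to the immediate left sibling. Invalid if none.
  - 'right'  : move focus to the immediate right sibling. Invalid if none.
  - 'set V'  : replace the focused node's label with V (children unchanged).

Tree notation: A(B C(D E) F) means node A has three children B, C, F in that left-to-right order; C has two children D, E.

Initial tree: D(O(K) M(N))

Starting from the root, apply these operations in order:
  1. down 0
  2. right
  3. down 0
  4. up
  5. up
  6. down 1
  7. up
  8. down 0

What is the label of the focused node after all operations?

Step 1 (down 0): focus=O path=0 depth=1 children=['K'] left=[] right=['M'] parent=D
Step 2 (right): focus=M path=1 depth=1 children=['N'] left=['O'] right=[] parent=D
Step 3 (down 0): focus=N path=1/0 depth=2 children=[] left=[] right=[] parent=M
Step 4 (up): focus=M path=1 depth=1 children=['N'] left=['O'] right=[] parent=D
Step 5 (up): focus=D path=root depth=0 children=['O', 'M'] (at root)
Step 6 (down 1): focus=M path=1 depth=1 children=['N'] left=['O'] right=[] parent=D
Step 7 (up): focus=D path=root depth=0 children=['O', 'M'] (at root)
Step 8 (down 0): focus=O path=0 depth=1 children=['K'] left=[] right=['M'] parent=D

Answer: O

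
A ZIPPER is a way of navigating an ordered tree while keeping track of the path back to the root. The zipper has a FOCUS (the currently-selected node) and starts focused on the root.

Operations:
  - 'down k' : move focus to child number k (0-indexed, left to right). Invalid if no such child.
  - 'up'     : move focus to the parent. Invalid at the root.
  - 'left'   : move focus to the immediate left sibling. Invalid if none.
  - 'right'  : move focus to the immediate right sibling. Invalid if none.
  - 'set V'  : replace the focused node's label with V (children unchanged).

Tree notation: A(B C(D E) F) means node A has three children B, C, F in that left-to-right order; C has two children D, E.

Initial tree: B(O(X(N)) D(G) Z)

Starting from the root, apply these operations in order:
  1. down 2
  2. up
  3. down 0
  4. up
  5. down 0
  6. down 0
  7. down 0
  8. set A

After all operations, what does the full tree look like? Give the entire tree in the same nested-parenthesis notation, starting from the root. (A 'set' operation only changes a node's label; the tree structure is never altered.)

Answer: B(O(X(A)) D(G) Z)

Derivation:
Step 1 (down 2): focus=Z path=2 depth=1 children=[] left=['O', 'D'] right=[] parent=B
Step 2 (up): focus=B path=root depth=0 children=['O', 'D', 'Z'] (at root)
Step 3 (down 0): focus=O path=0 depth=1 children=['X'] left=[] right=['D', 'Z'] parent=B
Step 4 (up): focus=B path=root depth=0 children=['O', 'D', 'Z'] (at root)
Step 5 (down 0): focus=O path=0 depth=1 children=['X'] left=[] right=['D', 'Z'] parent=B
Step 6 (down 0): focus=X path=0/0 depth=2 children=['N'] left=[] right=[] parent=O
Step 7 (down 0): focus=N path=0/0/0 depth=3 children=[] left=[] right=[] parent=X
Step 8 (set A): focus=A path=0/0/0 depth=3 children=[] left=[] right=[] parent=X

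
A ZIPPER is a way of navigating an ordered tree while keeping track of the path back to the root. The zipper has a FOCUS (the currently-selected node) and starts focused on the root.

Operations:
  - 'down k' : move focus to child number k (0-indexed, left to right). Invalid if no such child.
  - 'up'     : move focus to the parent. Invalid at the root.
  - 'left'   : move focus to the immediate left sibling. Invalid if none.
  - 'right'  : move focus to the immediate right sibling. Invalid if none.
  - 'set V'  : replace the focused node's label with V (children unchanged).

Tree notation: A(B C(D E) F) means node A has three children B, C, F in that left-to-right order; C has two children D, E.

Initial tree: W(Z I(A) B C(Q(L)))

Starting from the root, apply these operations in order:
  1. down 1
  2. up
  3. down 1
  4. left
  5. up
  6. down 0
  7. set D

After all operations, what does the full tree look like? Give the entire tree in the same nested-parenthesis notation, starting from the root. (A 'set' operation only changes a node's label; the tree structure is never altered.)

Answer: W(D I(A) B C(Q(L)))

Derivation:
Step 1 (down 1): focus=I path=1 depth=1 children=['A'] left=['Z'] right=['B', 'C'] parent=W
Step 2 (up): focus=W path=root depth=0 children=['Z', 'I', 'B', 'C'] (at root)
Step 3 (down 1): focus=I path=1 depth=1 children=['A'] left=['Z'] right=['B', 'C'] parent=W
Step 4 (left): focus=Z path=0 depth=1 children=[] left=[] right=['I', 'B', 'C'] parent=W
Step 5 (up): focus=W path=root depth=0 children=['Z', 'I', 'B', 'C'] (at root)
Step 6 (down 0): focus=Z path=0 depth=1 children=[] left=[] right=['I', 'B', 'C'] parent=W
Step 7 (set D): focus=D path=0 depth=1 children=[] left=[] right=['I', 'B', 'C'] parent=W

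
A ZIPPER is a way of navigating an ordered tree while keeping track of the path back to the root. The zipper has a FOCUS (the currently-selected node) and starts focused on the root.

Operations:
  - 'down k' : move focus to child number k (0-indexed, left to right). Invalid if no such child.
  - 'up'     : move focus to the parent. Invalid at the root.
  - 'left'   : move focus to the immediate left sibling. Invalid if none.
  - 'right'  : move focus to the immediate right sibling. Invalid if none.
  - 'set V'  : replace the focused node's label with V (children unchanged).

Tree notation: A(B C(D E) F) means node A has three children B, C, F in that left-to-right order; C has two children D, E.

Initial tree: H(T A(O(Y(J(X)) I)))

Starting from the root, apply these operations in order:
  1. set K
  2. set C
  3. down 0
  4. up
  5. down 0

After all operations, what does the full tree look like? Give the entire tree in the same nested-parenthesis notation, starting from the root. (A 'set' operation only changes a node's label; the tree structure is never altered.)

Step 1 (set K): focus=K path=root depth=0 children=['T', 'A'] (at root)
Step 2 (set C): focus=C path=root depth=0 children=['T', 'A'] (at root)
Step 3 (down 0): focus=T path=0 depth=1 children=[] left=[] right=['A'] parent=C
Step 4 (up): focus=C path=root depth=0 children=['T', 'A'] (at root)
Step 5 (down 0): focus=T path=0 depth=1 children=[] left=[] right=['A'] parent=C

Answer: C(T A(O(Y(J(X)) I)))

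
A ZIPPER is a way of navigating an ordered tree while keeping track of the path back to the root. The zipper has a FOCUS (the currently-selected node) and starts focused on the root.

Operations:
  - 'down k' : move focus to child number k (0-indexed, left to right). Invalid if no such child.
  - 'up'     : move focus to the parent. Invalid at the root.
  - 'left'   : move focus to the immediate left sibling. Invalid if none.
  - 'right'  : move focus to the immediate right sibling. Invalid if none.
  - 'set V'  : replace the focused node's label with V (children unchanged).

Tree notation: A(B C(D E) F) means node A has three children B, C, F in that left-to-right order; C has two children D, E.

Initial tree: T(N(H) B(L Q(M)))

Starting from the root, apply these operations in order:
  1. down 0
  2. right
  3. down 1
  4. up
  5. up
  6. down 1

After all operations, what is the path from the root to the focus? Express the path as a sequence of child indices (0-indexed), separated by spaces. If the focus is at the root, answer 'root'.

Answer: 1

Derivation:
Step 1 (down 0): focus=N path=0 depth=1 children=['H'] left=[] right=['B'] parent=T
Step 2 (right): focus=B path=1 depth=1 children=['L', 'Q'] left=['N'] right=[] parent=T
Step 3 (down 1): focus=Q path=1/1 depth=2 children=['M'] left=['L'] right=[] parent=B
Step 4 (up): focus=B path=1 depth=1 children=['L', 'Q'] left=['N'] right=[] parent=T
Step 5 (up): focus=T path=root depth=0 children=['N', 'B'] (at root)
Step 6 (down 1): focus=B path=1 depth=1 children=['L', 'Q'] left=['N'] right=[] parent=T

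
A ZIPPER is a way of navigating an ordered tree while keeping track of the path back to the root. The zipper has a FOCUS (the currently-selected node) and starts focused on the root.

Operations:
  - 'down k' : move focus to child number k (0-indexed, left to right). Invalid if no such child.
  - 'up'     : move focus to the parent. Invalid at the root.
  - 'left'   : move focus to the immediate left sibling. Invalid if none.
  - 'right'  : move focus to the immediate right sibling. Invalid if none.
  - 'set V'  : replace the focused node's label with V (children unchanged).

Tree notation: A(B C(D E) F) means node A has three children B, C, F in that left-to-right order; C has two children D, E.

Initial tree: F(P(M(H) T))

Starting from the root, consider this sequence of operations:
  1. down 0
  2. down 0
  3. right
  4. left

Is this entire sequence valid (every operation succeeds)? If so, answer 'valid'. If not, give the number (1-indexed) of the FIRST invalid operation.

Step 1 (down 0): focus=P path=0 depth=1 children=['M', 'T'] left=[] right=[] parent=F
Step 2 (down 0): focus=M path=0/0 depth=2 children=['H'] left=[] right=['T'] parent=P
Step 3 (right): focus=T path=0/1 depth=2 children=[] left=['M'] right=[] parent=P
Step 4 (left): focus=M path=0/0 depth=2 children=['H'] left=[] right=['T'] parent=P

Answer: valid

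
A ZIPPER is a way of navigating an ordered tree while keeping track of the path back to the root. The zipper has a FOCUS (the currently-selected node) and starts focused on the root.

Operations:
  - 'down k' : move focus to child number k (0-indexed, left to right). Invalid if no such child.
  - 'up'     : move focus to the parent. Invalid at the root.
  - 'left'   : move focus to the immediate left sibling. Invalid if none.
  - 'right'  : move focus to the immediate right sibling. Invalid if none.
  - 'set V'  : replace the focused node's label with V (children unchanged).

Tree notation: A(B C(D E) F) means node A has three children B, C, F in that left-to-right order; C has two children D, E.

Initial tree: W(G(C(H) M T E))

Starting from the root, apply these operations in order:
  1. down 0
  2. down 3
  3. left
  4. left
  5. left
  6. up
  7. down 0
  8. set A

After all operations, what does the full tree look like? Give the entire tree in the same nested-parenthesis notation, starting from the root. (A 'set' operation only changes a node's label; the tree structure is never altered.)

Answer: W(G(A(H) M T E))

Derivation:
Step 1 (down 0): focus=G path=0 depth=1 children=['C', 'M', 'T', 'E'] left=[] right=[] parent=W
Step 2 (down 3): focus=E path=0/3 depth=2 children=[] left=['C', 'M', 'T'] right=[] parent=G
Step 3 (left): focus=T path=0/2 depth=2 children=[] left=['C', 'M'] right=['E'] parent=G
Step 4 (left): focus=M path=0/1 depth=2 children=[] left=['C'] right=['T', 'E'] parent=G
Step 5 (left): focus=C path=0/0 depth=2 children=['H'] left=[] right=['M', 'T', 'E'] parent=G
Step 6 (up): focus=G path=0 depth=1 children=['C', 'M', 'T', 'E'] left=[] right=[] parent=W
Step 7 (down 0): focus=C path=0/0 depth=2 children=['H'] left=[] right=['M', 'T', 'E'] parent=G
Step 8 (set A): focus=A path=0/0 depth=2 children=['H'] left=[] right=['M', 'T', 'E'] parent=G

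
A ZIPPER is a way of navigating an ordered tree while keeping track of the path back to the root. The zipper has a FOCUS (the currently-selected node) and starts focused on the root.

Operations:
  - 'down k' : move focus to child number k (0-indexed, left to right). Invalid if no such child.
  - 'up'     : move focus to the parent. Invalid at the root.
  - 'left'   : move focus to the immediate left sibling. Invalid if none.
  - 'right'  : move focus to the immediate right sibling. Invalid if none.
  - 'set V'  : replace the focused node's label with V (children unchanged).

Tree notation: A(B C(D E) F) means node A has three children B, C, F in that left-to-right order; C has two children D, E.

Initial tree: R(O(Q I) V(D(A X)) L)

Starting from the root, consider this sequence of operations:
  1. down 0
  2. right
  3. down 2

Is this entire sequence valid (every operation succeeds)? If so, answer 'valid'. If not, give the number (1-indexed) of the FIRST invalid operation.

Step 1 (down 0): focus=O path=0 depth=1 children=['Q', 'I'] left=[] right=['V', 'L'] parent=R
Step 2 (right): focus=V path=1 depth=1 children=['D'] left=['O'] right=['L'] parent=R
Step 3 (down 2): INVALID

Answer: 3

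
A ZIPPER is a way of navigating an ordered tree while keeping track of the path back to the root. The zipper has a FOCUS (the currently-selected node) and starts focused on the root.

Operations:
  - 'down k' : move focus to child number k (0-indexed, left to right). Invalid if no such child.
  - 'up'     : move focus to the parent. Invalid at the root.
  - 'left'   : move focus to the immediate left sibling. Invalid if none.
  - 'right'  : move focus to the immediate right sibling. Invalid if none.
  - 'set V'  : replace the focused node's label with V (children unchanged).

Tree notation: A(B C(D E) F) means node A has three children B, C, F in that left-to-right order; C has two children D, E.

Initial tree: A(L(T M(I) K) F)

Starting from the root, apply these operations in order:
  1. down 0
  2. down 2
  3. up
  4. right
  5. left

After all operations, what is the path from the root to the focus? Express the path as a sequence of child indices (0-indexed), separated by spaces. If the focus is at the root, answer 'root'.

Answer: 0

Derivation:
Step 1 (down 0): focus=L path=0 depth=1 children=['T', 'M', 'K'] left=[] right=['F'] parent=A
Step 2 (down 2): focus=K path=0/2 depth=2 children=[] left=['T', 'M'] right=[] parent=L
Step 3 (up): focus=L path=0 depth=1 children=['T', 'M', 'K'] left=[] right=['F'] parent=A
Step 4 (right): focus=F path=1 depth=1 children=[] left=['L'] right=[] parent=A
Step 5 (left): focus=L path=0 depth=1 children=['T', 'M', 'K'] left=[] right=['F'] parent=A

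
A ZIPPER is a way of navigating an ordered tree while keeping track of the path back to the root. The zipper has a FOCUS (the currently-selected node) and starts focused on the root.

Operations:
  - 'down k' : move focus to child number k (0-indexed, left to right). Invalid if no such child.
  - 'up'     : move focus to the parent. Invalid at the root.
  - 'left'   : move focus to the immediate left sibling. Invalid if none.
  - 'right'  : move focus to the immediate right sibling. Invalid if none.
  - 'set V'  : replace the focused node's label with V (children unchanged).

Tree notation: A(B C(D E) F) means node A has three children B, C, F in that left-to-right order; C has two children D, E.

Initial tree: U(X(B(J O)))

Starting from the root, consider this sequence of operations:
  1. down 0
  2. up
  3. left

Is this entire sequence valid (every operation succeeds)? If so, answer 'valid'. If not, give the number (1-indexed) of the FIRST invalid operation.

Answer: 3

Derivation:
Step 1 (down 0): focus=X path=0 depth=1 children=['B'] left=[] right=[] parent=U
Step 2 (up): focus=U path=root depth=0 children=['X'] (at root)
Step 3 (left): INVALID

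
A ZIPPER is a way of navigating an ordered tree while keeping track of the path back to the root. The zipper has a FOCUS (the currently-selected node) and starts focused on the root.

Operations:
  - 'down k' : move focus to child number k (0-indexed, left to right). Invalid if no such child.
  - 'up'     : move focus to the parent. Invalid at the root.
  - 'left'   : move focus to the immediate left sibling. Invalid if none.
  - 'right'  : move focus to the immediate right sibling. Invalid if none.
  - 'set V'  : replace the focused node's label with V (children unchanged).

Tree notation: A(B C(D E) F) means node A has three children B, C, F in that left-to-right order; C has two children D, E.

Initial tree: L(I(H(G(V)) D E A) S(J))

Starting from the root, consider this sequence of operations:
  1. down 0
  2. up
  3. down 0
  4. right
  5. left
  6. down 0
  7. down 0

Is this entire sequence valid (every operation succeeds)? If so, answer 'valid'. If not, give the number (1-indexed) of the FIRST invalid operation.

Step 1 (down 0): focus=I path=0 depth=1 children=['H', 'D', 'E', 'A'] left=[] right=['S'] parent=L
Step 2 (up): focus=L path=root depth=0 children=['I', 'S'] (at root)
Step 3 (down 0): focus=I path=0 depth=1 children=['H', 'D', 'E', 'A'] left=[] right=['S'] parent=L
Step 4 (right): focus=S path=1 depth=1 children=['J'] left=['I'] right=[] parent=L
Step 5 (left): focus=I path=0 depth=1 children=['H', 'D', 'E', 'A'] left=[] right=['S'] parent=L
Step 6 (down 0): focus=H path=0/0 depth=2 children=['G'] left=[] right=['D', 'E', 'A'] parent=I
Step 7 (down 0): focus=G path=0/0/0 depth=3 children=['V'] left=[] right=[] parent=H

Answer: valid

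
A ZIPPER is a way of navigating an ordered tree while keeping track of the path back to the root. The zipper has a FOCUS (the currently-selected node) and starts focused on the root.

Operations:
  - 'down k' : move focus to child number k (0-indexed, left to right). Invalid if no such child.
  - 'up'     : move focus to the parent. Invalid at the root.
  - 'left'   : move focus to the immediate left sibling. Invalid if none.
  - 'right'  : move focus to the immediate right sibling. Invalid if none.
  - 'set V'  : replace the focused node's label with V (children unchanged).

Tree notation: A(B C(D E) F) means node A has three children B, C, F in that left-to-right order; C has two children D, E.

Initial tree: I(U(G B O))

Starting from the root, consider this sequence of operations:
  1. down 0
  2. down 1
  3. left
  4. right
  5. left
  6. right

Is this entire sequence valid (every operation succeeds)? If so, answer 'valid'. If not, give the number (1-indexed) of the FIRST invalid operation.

Answer: valid

Derivation:
Step 1 (down 0): focus=U path=0 depth=1 children=['G', 'B', 'O'] left=[] right=[] parent=I
Step 2 (down 1): focus=B path=0/1 depth=2 children=[] left=['G'] right=['O'] parent=U
Step 3 (left): focus=G path=0/0 depth=2 children=[] left=[] right=['B', 'O'] parent=U
Step 4 (right): focus=B path=0/1 depth=2 children=[] left=['G'] right=['O'] parent=U
Step 5 (left): focus=G path=0/0 depth=2 children=[] left=[] right=['B', 'O'] parent=U
Step 6 (right): focus=B path=0/1 depth=2 children=[] left=['G'] right=['O'] parent=U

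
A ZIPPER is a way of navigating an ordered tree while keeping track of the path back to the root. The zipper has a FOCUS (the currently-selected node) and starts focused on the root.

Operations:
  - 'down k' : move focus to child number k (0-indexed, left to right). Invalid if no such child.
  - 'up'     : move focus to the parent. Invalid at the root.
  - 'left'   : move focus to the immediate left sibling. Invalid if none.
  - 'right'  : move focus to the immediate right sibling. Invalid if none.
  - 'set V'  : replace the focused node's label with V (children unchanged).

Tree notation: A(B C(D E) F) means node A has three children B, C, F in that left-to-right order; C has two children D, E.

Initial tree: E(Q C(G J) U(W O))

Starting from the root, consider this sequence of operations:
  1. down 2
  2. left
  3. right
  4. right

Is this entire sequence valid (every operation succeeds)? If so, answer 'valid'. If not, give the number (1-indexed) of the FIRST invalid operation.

Step 1 (down 2): focus=U path=2 depth=1 children=['W', 'O'] left=['Q', 'C'] right=[] parent=E
Step 2 (left): focus=C path=1 depth=1 children=['G', 'J'] left=['Q'] right=['U'] parent=E
Step 3 (right): focus=U path=2 depth=1 children=['W', 'O'] left=['Q', 'C'] right=[] parent=E
Step 4 (right): INVALID

Answer: 4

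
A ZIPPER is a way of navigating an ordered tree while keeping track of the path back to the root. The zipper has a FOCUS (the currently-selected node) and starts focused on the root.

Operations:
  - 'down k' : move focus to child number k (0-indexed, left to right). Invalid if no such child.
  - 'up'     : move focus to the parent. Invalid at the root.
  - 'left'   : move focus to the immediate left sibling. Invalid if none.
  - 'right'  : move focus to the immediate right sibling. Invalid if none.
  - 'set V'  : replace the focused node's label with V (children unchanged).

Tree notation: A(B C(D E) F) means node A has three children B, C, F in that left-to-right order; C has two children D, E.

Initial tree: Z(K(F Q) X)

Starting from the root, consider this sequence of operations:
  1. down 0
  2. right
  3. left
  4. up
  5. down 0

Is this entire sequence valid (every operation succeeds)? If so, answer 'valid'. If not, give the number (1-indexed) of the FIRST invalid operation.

Answer: valid

Derivation:
Step 1 (down 0): focus=K path=0 depth=1 children=['F', 'Q'] left=[] right=['X'] parent=Z
Step 2 (right): focus=X path=1 depth=1 children=[] left=['K'] right=[] parent=Z
Step 3 (left): focus=K path=0 depth=1 children=['F', 'Q'] left=[] right=['X'] parent=Z
Step 4 (up): focus=Z path=root depth=0 children=['K', 'X'] (at root)
Step 5 (down 0): focus=K path=0 depth=1 children=['F', 'Q'] left=[] right=['X'] parent=Z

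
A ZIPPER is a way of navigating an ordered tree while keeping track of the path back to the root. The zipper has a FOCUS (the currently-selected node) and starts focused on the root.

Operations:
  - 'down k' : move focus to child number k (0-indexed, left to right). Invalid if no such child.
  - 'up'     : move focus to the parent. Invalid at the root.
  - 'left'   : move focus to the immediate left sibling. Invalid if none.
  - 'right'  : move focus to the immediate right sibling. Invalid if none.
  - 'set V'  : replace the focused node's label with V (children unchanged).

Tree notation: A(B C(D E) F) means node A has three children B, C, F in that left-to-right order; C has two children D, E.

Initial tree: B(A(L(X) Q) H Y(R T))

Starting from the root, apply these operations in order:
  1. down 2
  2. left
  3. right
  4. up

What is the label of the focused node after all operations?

Answer: B

Derivation:
Step 1 (down 2): focus=Y path=2 depth=1 children=['R', 'T'] left=['A', 'H'] right=[] parent=B
Step 2 (left): focus=H path=1 depth=1 children=[] left=['A'] right=['Y'] parent=B
Step 3 (right): focus=Y path=2 depth=1 children=['R', 'T'] left=['A', 'H'] right=[] parent=B
Step 4 (up): focus=B path=root depth=0 children=['A', 'H', 'Y'] (at root)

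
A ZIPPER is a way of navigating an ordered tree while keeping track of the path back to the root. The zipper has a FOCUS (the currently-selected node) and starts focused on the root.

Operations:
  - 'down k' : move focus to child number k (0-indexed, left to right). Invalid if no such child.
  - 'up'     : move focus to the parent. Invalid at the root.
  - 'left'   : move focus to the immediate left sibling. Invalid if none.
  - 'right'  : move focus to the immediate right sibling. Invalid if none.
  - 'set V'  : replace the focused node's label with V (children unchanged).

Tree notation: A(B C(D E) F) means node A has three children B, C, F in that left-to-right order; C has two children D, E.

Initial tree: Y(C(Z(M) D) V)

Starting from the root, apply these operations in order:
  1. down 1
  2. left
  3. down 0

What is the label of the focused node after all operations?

Step 1 (down 1): focus=V path=1 depth=1 children=[] left=['C'] right=[] parent=Y
Step 2 (left): focus=C path=0 depth=1 children=['Z', 'D'] left=[] right=['V'] parent=Y
Step 3 (down 0): focus=Z path=0/0 depth=2 children=['M'] left=[] right=['D'] parent=C

Answer: Z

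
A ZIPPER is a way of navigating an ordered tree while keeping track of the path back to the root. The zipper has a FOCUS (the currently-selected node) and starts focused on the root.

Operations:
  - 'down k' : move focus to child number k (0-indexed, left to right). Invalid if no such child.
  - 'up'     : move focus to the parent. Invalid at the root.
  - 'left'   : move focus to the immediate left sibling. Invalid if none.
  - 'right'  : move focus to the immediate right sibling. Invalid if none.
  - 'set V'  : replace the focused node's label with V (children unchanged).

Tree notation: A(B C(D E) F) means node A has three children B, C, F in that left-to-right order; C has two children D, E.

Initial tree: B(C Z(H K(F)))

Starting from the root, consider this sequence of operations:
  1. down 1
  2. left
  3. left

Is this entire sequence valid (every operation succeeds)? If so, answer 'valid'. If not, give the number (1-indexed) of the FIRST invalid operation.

Answer: 3

Derivation:
Step 1 (down 1): focus=Z path=1 depth=1 children=['H', 'K'] left=['C'] right=[] parent=B
Step 2 (left): focus=C path=0 depth=1 children=[] left=[] right=['Z'] parent=B
Step 3 (left): INVALID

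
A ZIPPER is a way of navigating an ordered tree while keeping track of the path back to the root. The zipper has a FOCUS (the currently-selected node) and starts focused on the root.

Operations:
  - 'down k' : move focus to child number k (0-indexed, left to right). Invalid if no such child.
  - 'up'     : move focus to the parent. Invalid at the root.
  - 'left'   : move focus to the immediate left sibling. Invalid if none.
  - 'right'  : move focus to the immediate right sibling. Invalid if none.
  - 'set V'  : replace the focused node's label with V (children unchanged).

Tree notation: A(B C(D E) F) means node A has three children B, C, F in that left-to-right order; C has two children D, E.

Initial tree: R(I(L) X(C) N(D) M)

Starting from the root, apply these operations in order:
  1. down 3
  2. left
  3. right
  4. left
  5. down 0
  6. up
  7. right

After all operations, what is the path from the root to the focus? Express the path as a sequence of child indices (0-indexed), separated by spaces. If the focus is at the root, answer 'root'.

Step 1 (down 3): focus=M path=3 depth=1 children=[] left=['I', 'X', 'N'] right=[] parent=R
Step 2 (left): focus=N path=2 depth=1 children=['D'] left=['I', 'X'] right=['M'] parent=R
Step 3 (right): focus=M path=3 depth=1 children=[] left=['I', 'X', 'N'] right=[] parent=R
Step 4 (left): focus=N path=2 depth=1 children=['D'] left=['I', 'X'] right=['M'] parent=R
Step 5 (down 0): focus=D path=2/0 depth=2 children=[] left=[] right=[] parent=N
Step 6 (up): focus=N path=2 depth=1 children=['D'] left=['I', 'X'] right=['M'] parent=R
Step 7 (right): focus=M path=3 depth=1 children=[] left=['I', 'X', 'N'] right=[] parent=R

Answer: 3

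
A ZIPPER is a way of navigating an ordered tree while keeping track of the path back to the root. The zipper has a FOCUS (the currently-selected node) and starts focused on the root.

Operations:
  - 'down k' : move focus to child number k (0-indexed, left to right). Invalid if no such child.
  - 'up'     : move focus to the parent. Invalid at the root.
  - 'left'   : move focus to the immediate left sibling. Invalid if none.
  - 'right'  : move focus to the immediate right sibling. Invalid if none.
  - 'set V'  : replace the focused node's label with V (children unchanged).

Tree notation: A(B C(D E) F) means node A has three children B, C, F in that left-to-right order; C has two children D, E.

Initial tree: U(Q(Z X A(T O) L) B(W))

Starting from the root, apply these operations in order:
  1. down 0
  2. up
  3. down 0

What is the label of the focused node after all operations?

Step 1 (down 0): focus=Q path=0 depth=1 children=['Z', 'X', 'A', 'L'] left=[] right=['B'] parent=U
Step 2 (up): focus=U path=root depth=0 children=['Q', 'B'] (at root)
Step 3 (down 0): focus=Q path=0 depth=1 children=['Z', 'X', 'A', 'L'] left=[] right=['B'] parent=U

Answer: Q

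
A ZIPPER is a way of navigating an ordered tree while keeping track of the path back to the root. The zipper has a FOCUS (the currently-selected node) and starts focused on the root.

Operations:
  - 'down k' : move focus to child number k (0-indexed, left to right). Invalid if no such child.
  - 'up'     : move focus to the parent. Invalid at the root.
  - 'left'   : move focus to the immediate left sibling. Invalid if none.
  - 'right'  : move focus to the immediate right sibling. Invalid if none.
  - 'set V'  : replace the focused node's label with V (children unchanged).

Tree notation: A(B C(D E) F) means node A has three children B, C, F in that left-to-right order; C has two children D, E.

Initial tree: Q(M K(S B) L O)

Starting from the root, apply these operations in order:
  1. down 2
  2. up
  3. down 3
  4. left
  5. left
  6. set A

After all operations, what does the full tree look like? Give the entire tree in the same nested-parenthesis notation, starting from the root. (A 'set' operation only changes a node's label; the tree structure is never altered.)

Step 1 (down 2): focus=L path=2 depth=1 children=[] left=['M', 'K'] right=['O'] parent=Q
Step 2 (up): focus=Q path=root depth=0 children=['M', 'K', 'L', 'O'] (at root)
Step 3 (down 3): focus=O path=3 depth=1 children=[] left=['M', 'K', 'L'] right=[] parent=Q
Step 4 (left): focus=L path=2 depth=1 children=[] left=['M', 'K'] right=['O'] parent=Q
Step 5 (left): focus=K path=1 depth=1 children=['S', 'B'] left=['M'] right=['L', 'O'] parent=Q
Step 6 (set A): focus=A path=1 depth=1 children=['S', 'B'] left=['M'] right=['L', 'O'] parent=Q

Answer: Q(M A(S B) L O)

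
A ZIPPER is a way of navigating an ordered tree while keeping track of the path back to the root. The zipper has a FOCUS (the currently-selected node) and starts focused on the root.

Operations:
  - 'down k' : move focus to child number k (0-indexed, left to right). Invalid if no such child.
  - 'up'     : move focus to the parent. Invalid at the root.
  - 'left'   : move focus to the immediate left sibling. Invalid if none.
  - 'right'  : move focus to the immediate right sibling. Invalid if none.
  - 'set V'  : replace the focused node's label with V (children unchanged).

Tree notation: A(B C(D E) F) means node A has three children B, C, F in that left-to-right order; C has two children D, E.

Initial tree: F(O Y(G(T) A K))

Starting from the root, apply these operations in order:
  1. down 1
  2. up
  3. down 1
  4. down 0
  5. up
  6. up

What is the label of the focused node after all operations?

Step 1 (down 1): focus=Y path=1 depth=1 children=['G', 'A', 'K'] left=['O'] right=[] parent=F
Step 2 (up): focus=F path=root depth=0 children=['O', 'Y'] (at root)
Step 3 (down 1): focus=Y path=1 depth=1 children=['G', 'A', 'K'] left=['O'] right=[] parent=F
Step 4 (down 0): focus=G path=1/0 depth=2 children=['T'] left=[] right=['A', 'K'] parent=Y
Step 5 (up): focus=Y path=1 depth=1 children=['G', 'A', 'K'] left=['O'] right=[] parent=F
Step 6 (up): focus=F path=root depth=0 children=['O', 'Y'] (at root)

Answer: F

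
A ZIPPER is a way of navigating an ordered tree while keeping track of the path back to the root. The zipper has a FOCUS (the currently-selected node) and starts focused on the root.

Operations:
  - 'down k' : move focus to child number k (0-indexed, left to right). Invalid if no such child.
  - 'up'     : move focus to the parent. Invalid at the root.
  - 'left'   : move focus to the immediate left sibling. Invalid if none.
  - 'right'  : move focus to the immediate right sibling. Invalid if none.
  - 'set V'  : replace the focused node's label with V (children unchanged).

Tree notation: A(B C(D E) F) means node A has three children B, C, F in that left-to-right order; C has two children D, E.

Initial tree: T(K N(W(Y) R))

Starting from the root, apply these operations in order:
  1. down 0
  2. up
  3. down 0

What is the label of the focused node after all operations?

Step 1 (down 0): focus=K path=0 depth=1 children=[] left=[] right=['N'] parent=T
Step 2 (up): focus=T path=root depth=0 children=['K', 'N'] (at root)
Step 3 (down 0): focus=K path=0 depth=1 children=[] left=[] right=['N'] parent=T

Answer: K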